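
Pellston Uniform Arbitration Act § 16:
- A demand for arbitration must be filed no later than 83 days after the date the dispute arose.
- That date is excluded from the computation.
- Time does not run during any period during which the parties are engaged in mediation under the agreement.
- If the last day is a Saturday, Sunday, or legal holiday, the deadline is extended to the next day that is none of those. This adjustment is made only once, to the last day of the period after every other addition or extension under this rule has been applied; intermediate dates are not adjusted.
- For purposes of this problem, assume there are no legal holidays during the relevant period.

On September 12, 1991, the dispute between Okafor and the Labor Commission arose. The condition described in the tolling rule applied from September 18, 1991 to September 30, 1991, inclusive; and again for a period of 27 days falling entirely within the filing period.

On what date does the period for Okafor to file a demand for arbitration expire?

January 13, 1992

83 days after September 12, 1991 is December 4, 1991.
From September 18, 1991 through September 30, 1991 inclusive is 13 days; tolling adds 13 days: December 4, 1991 + 13 days = December 17, 1991.
Tolling adds 27 days: December 17, 1991 + 27 days = January 13, 1992.
January 13, 1992 is a Monday and not a legal holiday, so no extension applies.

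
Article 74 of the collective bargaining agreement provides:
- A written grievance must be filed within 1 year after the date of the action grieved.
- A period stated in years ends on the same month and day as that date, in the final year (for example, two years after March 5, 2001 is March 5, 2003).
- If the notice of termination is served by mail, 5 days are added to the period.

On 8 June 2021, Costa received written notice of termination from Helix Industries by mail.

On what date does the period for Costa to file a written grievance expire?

June 13, 2022

1 year after 8 June 2021 is June 8, 2022.
Service was by mail, adding 5 days: June 8, 2022 + 5 days = June 13, 2022.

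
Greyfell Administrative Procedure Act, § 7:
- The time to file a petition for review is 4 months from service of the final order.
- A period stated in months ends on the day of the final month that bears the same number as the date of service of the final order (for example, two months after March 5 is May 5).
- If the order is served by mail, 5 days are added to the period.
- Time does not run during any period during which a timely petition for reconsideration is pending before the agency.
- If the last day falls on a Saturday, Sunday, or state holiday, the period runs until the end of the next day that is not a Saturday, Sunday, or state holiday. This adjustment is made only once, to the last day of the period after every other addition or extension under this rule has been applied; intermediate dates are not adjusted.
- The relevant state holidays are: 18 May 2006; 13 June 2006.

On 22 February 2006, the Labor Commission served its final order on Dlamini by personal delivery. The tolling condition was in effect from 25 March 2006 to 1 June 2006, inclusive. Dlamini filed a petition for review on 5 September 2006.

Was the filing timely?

4 months after 22 February 2006 is June 22, 2006.
Service was not by mail, so no mail extension applies.
From March 25, 2006 through June 1, 2006 inclusive is 69 days; tolling adds 69 days: June 22, 2006 + 69 days = August 30, 2006.
August 30, 2006 is a Wednesday and not a state holiday, so no extension applies.
The deadline is August 30, 2006; the filing on September 5, 2006 is after that date.

No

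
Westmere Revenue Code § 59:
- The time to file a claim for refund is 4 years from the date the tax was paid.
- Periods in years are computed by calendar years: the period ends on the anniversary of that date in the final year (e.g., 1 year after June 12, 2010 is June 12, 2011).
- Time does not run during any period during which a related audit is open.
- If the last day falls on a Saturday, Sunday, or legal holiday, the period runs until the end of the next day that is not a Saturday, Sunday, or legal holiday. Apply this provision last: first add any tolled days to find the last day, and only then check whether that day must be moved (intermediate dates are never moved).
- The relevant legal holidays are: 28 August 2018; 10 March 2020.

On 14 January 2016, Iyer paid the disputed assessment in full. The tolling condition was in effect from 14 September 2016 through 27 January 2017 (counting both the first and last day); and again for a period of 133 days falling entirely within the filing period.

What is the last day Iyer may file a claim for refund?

October 9, 2020

4 years after 14 January 2016 is January 14, 2020.
From September 14, 2016 through January 27, 2017 inclusive is 136 days; tolling adds 136 days: January 14, 2020 + 136 days = May 29, 2020.
Tolling adds 133 days: May 29, 2020 + 133 days = October 9, 2020.
October 9, 2020 is a Friday and not a legal holiday, so no extension applies.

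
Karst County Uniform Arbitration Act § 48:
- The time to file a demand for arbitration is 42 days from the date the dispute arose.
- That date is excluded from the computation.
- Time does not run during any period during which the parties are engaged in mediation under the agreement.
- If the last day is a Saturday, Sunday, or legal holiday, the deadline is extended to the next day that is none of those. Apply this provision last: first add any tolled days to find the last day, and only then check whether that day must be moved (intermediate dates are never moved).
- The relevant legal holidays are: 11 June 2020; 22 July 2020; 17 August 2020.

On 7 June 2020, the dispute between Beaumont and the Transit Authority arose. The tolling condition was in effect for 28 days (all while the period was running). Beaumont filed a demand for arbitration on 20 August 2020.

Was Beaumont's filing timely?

42 days after 7 June 2020 is July 19, 2020.
Tolling adds 28 days: July 19, 2020 + 28 days = August 16, 2020.
August 16, 2020 is Sunday; August 17, 2020 is a listed holiday. The next qualifying day is August 18, 2020.
The deadline is August 18, 2020; the filing on August 20, 2020 is after that date.

No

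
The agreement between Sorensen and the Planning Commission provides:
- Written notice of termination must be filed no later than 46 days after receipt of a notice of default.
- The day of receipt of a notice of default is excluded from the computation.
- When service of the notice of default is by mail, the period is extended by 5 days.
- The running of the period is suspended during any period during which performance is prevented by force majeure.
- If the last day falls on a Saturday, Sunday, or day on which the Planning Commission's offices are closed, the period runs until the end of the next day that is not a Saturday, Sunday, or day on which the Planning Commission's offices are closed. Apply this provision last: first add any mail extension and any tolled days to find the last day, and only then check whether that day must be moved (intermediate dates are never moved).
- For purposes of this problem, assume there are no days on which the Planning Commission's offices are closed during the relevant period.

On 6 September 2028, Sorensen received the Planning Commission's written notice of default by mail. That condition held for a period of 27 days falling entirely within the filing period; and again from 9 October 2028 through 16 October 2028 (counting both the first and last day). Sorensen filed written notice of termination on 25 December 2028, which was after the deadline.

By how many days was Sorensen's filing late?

46 days after 6 September 2028 is October 22, 2028.
Service was by mail, adding 5 days: October 22, 2028 + 5 days = October 27, 2028.
Tolling adds 27 days: October 27, 2028 + 27 days = November 23, 2028.
From October 9, 2028 through October 16, 2028 inclusive is 8 days; tolling adds 8 days: November 23, 2028 + 8 days = December 1, 2028.
December 1, 2028 is a Friday and not a day on which the Planning Commission's offices are closed, so no extension applies.
The deadline is December 1, 2028; from December 1, 2028 to December 25, 2028 is 24 days.

24 days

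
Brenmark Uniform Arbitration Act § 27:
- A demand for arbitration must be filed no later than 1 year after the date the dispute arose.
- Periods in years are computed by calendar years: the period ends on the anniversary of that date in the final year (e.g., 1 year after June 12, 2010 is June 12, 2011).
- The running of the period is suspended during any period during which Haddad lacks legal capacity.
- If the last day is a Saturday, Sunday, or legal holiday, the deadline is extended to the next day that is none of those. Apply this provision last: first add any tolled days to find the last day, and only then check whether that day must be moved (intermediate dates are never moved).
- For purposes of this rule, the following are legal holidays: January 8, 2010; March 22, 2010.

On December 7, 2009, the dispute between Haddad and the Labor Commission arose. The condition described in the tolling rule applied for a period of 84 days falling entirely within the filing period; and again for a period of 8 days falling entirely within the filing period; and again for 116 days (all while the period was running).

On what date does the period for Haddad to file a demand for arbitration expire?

July 4, 2011

1 year after December 7, 2009 is December 7, 2010.
Tolling adds 84 days: December 7, 2010 + 84 days = March 1, 2011.
Tolling adds 8 days: March 1, 2011 + 8 days = March 9, 2011.
Tolling adds 116 days: March 9, 2011 + 116 days = July 3, 2011.
July 3, 2011 is Sunday. The next qualifying day is July 4, 2011.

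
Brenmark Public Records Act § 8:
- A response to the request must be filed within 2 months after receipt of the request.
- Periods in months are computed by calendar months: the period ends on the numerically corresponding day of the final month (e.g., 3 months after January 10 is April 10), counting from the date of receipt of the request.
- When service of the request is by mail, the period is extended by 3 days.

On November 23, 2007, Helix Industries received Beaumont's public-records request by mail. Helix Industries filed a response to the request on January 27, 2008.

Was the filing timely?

2 months after November 23, 2007 is January 23, 2008.
Service was by mail, adding 3 days: January 23, 2008 + 3 days = January 26, 2008.
The deadline is January 26, 2008; the filing on January 27, 2008 is after that date.

No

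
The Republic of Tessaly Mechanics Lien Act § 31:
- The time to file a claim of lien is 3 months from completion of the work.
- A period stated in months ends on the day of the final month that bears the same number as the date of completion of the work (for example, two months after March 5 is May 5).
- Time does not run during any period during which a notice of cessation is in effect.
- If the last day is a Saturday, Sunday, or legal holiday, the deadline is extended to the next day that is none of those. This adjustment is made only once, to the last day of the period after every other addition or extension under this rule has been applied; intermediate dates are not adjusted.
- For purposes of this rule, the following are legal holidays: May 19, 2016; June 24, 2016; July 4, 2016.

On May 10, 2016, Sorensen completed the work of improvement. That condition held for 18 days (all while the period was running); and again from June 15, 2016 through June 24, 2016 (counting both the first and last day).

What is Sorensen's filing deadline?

September 7, 2016

3 months after May 10, 2016 is August 10, 2016.
Tolling adds 18 days: August 10, 2016 + 18 days = August 28, 2016.
From June 15, 2016 through June 24, 2016 inclusive is 10 days; tolling adds 10 days: August 28, 2016 + 10 days = September 7, 2016.
September 7, 2016 is a Wednesday and not a legal holiday, so no extension applies.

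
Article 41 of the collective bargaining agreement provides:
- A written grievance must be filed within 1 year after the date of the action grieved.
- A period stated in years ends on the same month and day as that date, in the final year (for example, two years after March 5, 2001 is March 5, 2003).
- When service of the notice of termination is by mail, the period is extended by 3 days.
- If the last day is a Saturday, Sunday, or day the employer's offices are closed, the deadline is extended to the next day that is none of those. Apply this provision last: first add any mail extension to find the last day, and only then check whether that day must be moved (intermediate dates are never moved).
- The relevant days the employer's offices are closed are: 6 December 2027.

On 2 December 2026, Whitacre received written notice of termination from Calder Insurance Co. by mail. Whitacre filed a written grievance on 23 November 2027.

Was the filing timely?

1 year after 2 December 2026 is December 2, 2027.
Service was by mail, adding 3 days: December 2, 2027 + 3 days = December 5, 2027.
December 5, 2027 is Sunday; December 6, 2027 is a listed holiday. The next qualifying day is December 7, 2027.
The deadline is December 7, 2027; the filing on November 23, 2027 is on or before that date.

Yes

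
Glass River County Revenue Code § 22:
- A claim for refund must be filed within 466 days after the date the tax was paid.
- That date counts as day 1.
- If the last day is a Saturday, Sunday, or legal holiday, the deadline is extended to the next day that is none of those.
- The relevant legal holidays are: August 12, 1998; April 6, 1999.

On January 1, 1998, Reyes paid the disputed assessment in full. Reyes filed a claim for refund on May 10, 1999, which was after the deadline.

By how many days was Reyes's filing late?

28 days

Counting January 1, 1998 as day 1, day 466 is April 11, 1999.
April 11, 1999 is Sunday. The next qualifying day is April 12, 1999.
The deadline is April 12, 1999; from April 12, 1999 to May 10, 1999 is 28 days.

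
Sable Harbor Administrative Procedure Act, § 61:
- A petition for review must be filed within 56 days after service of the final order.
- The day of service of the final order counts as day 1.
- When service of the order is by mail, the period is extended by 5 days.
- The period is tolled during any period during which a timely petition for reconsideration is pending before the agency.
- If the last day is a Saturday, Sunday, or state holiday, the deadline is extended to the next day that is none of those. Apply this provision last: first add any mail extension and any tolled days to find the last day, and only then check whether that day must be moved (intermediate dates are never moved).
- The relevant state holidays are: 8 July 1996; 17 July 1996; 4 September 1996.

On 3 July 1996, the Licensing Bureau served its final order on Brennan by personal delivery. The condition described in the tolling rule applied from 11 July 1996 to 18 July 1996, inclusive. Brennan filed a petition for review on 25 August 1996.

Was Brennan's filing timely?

Yes

Counting 3 July 1996 as day 1, day 56 is August 27, 1996.
Service was not by mail, so no mail extension applies.
From July 11, 1996 through July 18, 1996 inclusive is 8 days; tolling adds 8 days: August 27, 1996 + 8 days = September 4, 1996.
September 4, 1996 is a listed holiday. The next qualifying day is September 5, 1996.
The deadline is September 5, 1996; the filing on August 25, 1996 is on or before that date.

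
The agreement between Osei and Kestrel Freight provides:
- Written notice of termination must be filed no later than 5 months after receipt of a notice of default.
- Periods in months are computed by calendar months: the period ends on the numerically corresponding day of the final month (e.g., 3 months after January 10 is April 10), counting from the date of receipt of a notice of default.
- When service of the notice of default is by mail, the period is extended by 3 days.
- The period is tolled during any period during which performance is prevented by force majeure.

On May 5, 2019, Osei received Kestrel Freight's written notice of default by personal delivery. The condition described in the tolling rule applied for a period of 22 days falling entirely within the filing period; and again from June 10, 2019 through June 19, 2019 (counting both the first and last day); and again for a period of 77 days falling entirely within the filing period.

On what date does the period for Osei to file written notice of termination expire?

5 months after May 5, 2019 is October 5, 2019.
Service was not by mail, so no mail extension applies.
Tolling adds 22 days: October 5, 2019 + 22 days = October 27, 2019.
From June 10, 2019 through June 19, 2019 inclusive is 10 days; tolling adds 10 days: October 27, 2019 + 10 days = November 6, 2019.
Tolling adds 77 days: November 6, 2019 + 77 days = January 22, 2020.

January 22, 2020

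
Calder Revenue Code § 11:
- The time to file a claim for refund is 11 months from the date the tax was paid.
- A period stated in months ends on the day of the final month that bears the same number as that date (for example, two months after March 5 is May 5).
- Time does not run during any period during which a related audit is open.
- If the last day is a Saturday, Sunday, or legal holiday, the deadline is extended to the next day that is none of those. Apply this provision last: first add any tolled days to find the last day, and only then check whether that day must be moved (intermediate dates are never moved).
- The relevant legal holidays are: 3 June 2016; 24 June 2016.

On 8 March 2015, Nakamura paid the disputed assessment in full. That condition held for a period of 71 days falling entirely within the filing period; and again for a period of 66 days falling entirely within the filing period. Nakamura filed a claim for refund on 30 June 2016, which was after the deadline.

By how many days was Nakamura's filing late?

3 days

11 months after 8 March 2015 is February 8, 2016.
Tolling adds 71 days: February 8, 2016 + 71 days = April 19, 2016.
Tolling adds 66 days: April 19, 2016 + 66 days = June 24, 2016.
June 24, 2016 is a listed holiday; June 25, 2016 is Saturday; June 26, 2016 is Sunday. The next qualifying day is June 27, 2016.
The deadline is June 27, 2016; from June 27, 2016 to June 30, 2016 is 3 days.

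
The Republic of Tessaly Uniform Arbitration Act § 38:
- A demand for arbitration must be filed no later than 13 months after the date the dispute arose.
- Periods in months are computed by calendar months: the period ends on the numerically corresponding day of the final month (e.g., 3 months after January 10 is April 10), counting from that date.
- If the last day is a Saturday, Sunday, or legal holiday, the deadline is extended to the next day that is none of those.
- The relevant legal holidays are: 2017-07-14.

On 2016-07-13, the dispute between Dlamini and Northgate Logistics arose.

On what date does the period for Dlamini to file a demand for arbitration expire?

13 months after 2016-07-13 is August 13, 2017.
August 13, 2017 is Sunday. The next qualifying day is August 14, 2017.

August 14, 2017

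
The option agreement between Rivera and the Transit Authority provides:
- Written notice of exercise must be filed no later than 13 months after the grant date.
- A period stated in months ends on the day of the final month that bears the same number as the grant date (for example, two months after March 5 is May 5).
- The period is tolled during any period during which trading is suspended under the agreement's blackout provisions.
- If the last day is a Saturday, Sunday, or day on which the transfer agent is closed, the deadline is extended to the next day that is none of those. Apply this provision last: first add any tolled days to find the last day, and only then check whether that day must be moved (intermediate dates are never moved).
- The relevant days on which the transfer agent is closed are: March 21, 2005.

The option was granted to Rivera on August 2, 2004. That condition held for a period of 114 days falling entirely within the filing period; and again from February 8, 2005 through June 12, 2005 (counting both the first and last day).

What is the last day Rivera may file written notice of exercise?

13 months after August 2, 2004 is September 2, 2005.
Tolling adds 114 days: September 2, 2005 + 114 days = December 25, 2005.
From February 8, 2005 through June 12, 2005 inclusive is 125 days; tolling adds 125 days: December 25, 2005 + 125 days = April 29, 2006.
April 29, 2006 is Saturday; April 30, 2006 is Sunday. The next qualifying day is May 1, 2006.

May 1, 2006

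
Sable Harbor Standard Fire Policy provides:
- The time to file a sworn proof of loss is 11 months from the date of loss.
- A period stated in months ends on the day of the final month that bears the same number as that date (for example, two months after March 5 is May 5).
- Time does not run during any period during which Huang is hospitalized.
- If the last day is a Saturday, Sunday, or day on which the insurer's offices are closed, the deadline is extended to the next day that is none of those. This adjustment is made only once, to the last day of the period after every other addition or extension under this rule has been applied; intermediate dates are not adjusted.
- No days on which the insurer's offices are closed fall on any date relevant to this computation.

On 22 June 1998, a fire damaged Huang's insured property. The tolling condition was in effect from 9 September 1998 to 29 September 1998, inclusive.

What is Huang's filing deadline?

11 months after 22 June 1998 is May 22, 1999.
From September 9, 1998 through September 29, 1998 inclusive is 21 days; tolling adds 21 days: May 22, 1999 + 21 days = June 12, 1999.
June 12, 1999 is Saturday; June 13, 1999 is Sunday. The next qualifying day is June 14, 1999.

June 14, 1999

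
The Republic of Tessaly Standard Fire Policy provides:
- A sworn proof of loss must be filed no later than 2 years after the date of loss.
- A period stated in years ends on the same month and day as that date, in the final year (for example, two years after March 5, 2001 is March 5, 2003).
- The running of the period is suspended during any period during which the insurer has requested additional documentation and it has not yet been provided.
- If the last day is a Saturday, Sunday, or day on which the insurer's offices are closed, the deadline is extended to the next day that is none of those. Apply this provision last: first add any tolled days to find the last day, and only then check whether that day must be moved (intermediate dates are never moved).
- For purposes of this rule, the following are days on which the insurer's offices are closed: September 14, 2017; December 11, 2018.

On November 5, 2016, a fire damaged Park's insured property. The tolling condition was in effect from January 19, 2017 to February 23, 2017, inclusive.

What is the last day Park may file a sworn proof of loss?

December 12, 2018

2 years after November 5, 2016 is November 5, 2018.
From January 19, 2017 through February 23, 2017 inclusive is 36 days; tolling adds 36 days: November 5, 2018 + 36 days = December 11, 2018.
December 11, 2018 is a listed holiday. The next qualifying day is December 12, 2018.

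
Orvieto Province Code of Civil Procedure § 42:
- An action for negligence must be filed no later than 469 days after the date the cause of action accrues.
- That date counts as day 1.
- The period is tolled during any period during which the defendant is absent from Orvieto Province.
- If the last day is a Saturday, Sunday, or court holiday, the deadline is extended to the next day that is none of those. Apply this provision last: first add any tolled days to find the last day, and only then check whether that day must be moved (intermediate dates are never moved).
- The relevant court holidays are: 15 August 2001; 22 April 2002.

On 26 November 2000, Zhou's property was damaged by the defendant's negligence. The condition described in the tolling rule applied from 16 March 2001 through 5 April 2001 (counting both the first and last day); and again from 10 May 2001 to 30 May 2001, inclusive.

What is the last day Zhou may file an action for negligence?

Counting 26 November 2000 as day 1, day 469 is March 9, 2002.
From March 16, 2001 through April 5, 2001 inclusive is 21 days; tolling adds 21 days: March 9, 2002 + 21 days = March 30, 2002.
From May 10, 2001 through May 30, 2001 inclusive is 21 days; tolling adds 21 days: March 30, 2002 + 21 days = April 20, 2002.
April 20, 2002 is Saturday; April 21, 2002 is Sunday; April 22, 2002 is a listed holiday. The next qualifying day is April 23, 2002.

April 23, 2002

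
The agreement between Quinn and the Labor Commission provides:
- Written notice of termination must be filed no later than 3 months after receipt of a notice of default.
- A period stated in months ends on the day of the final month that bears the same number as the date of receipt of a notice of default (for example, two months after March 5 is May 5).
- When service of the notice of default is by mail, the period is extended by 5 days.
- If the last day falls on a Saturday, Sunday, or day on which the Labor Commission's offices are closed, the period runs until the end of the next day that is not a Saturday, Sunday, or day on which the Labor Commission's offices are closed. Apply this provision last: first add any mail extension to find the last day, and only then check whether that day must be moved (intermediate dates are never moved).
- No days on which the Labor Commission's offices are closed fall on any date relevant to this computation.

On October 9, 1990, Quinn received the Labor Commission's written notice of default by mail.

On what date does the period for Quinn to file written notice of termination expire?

January 14, 1991

3 months after October 9, 1990 is January 9, 1991.
Service was by mail, adding 5 days: January 9, 1991 + 5 days = January 14, 1991.
January 14, 1991 is a Monday and not a day on which the Labor Commission's offices are closed, so no extension applies.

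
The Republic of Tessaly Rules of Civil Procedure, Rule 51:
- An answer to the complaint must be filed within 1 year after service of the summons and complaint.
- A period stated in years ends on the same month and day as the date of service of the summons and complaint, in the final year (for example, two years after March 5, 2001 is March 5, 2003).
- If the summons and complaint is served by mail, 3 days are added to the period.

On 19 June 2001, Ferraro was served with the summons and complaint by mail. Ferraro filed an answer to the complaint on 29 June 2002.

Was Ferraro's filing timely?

No

1 year after 19 June 2001 is June 19, 2002.
Service was by mail, adding 3 days: June 19, 2002 + 3 days = June 22, 2002.
The deadline is June 22, 2002; the filing on June 29, 2002 is after that date.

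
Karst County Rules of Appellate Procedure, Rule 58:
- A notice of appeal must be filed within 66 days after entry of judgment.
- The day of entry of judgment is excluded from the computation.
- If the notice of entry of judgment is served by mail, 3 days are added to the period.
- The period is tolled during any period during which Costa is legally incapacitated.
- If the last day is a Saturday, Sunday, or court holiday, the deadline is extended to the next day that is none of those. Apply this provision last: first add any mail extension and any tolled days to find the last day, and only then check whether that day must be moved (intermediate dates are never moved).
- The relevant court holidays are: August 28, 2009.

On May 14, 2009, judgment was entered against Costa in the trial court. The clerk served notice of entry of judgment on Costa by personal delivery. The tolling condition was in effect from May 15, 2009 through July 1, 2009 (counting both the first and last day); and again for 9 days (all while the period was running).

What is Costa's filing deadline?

September 14, 2009

66 days after May 14, 2009 is July 19, 2009.
Service was not by mail, so no mail extension applies.
From May 15, 2009 through July 1, 2009 inclusive is 48 days; tolling adds 48 days: July 19, 2009 + 48 days = September 5, 2009.
Tolling adds 9 days: September 5, 2009 + 9 days = September 14, 2009.
September 14, 2009 is a Monday and not a court holiday, so no extension applies.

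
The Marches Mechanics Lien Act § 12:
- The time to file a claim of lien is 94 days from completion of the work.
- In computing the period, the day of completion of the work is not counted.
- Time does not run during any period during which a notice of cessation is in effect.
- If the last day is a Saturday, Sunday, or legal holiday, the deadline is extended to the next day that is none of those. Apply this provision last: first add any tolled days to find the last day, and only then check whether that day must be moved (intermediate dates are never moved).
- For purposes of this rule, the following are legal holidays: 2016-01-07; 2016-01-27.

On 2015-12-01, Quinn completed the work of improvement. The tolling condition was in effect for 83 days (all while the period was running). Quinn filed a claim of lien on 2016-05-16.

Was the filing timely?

94 days after 2015-12-01 is March 4, 2016.
Tolling adds 83 days: March 4, 2016 + 83 days = May 26, 2016.
May 26, 2016 is a Thursday and not a legal holiday, so no extension applies.
The deadline is May 26, 2016; the filing on May 16, 2016 is on or before that date.

Yes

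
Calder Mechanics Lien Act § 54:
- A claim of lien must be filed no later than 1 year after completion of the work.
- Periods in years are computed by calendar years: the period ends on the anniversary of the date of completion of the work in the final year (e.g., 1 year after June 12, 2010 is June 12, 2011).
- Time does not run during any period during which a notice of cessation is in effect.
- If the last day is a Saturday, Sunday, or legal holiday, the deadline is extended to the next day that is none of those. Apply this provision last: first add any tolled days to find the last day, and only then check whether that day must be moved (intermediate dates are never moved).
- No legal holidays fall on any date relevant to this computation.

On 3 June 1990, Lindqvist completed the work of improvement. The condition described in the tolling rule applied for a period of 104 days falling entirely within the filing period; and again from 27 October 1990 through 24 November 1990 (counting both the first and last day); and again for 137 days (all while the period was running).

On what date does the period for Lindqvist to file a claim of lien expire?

February 28, 1992

1 year after 3 June 1990 is June 3, 1991.
Tolling adds 104 days: June 3, 1991 + 104 days = September 15, 1991.
From October 27, 1990 through November 24, 1990 inclusive is 29 days; tolling adds 29 days: September 15, 1991 + 29 days = October 14, 1991.
Tolling adds 137 days: October 14, 1991 + 137 days = February 28, 1992.
February 28, 1992 is a Friday and not a legal holiday, so no extension applies.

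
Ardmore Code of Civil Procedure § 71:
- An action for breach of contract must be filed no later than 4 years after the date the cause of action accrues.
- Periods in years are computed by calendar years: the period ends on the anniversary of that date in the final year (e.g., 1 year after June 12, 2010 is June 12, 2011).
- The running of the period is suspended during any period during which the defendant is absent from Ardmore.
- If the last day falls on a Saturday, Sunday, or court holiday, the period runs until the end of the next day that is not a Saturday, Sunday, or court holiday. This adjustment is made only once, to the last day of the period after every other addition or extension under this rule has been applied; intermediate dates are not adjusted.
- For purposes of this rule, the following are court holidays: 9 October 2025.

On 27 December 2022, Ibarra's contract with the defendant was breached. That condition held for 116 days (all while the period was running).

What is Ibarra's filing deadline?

4 years after 27 December 2022 is December 27, 2026.
Tolling adds 116 days: December 27, 2026 + 116 days = April 22, 2027.
April 22, 2027 is a Thursday and not a court holiday, so no extension applies.

April 22, 2027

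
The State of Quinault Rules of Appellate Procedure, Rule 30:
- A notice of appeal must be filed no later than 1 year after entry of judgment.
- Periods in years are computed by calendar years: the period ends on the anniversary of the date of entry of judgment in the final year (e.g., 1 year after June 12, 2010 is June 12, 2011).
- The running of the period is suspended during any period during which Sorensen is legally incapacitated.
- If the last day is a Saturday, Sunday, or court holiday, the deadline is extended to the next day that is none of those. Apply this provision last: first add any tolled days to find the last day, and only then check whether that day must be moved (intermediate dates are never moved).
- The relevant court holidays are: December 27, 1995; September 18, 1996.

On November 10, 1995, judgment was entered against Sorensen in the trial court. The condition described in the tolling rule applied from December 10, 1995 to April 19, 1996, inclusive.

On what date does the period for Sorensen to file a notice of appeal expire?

1 year after November 10, 1995 is November 10, 1996.
From December 10, 1995 through April 19, 1996 inclusive is 132 days; tolling adds 132 days: November 10, 1996 + 132 days = March 22, 1997.
March 22, 1997 is Saturday; March 23, 1997 is Sunday. The next qualifying day is March 24, 1997.

March 24, 1997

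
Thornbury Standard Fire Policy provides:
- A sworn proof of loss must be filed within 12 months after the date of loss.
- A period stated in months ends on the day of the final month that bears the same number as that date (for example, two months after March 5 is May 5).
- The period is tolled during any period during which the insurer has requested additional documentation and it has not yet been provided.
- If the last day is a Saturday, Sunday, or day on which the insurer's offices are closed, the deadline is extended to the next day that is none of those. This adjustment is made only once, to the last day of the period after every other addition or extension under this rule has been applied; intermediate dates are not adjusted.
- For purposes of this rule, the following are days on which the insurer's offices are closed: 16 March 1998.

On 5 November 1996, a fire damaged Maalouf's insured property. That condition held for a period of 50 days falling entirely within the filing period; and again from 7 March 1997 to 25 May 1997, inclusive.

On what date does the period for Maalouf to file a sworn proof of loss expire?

March 17, 1998

12 months after 5 November 1996 is November 5, 1997.
Tolling adds 50 days: November 5, 1997 + 50 days = December 25, 1997.
From March 7, 1997 through May 25, 1997 inclusive is 80 days; tolling adds 80 days: December 25, 1997 + 80 days = March 15, 1998.
March 15, 1998 is Sunday; March 16, 1998 is a listed holiday. The next qualifying day is March 17, 1998.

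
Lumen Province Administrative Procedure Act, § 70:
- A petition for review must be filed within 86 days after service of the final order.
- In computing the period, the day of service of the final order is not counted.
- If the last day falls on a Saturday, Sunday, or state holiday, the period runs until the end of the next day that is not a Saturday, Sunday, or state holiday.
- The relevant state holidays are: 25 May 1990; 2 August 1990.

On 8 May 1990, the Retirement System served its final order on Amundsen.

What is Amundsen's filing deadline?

August 3, 1990

86 days after 8 May 1990 is August 2, 1990.
August 2, 1990 is a listed holiday. The next qualifying day is August 3, 1990.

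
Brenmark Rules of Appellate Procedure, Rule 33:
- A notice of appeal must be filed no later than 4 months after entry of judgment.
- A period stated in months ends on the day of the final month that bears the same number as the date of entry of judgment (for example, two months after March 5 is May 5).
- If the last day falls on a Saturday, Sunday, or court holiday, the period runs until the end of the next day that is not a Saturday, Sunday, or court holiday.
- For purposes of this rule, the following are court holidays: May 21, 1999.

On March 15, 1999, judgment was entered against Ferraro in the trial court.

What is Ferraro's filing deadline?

July 15, 1999

4 months after March 15, 1999 is July 15, 1999.
July 15, 1999 is a Thursday and not a court holiday, so no extension applies.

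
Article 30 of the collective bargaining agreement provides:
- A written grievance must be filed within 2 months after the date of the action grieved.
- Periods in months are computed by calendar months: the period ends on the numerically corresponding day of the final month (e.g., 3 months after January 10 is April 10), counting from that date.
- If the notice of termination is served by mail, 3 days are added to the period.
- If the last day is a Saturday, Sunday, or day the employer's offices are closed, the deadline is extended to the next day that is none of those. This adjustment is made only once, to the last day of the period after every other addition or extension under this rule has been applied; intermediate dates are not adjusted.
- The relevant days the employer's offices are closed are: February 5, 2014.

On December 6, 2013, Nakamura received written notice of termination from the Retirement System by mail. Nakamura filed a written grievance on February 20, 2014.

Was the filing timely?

No

2 months after December 6, 2013 is February 6, 2014.
Service was by mail, adding 3 days: February 6, 2014 + 3 days = February 9, 2014.
February 9, 2014 is Sunday. The next qualifying day is February 10, 2014.
The deadline is February 10, 2014; the filing on February 20, 2014 is after that date.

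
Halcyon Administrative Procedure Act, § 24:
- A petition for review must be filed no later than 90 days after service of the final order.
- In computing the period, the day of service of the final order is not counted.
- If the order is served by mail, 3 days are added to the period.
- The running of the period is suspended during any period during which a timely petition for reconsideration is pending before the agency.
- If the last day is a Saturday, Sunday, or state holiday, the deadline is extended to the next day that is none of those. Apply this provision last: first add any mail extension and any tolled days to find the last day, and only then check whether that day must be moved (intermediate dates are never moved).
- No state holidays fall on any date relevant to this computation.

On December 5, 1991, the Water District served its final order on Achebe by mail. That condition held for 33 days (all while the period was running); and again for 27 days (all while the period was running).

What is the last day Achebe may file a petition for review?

90 days after December 5, 1991 is March 4, 1992.
Service was by mail, adding 3 days: March 4, 1992 + 3 days = March 7, 1992.
Tolling adds 33 days: March 7, 1992 + 33 days = April 9, 1992.
Tolling adds 27 days: April 9, 1992 + 27 days = May 6, 1992.
May 6, 1992 is a Wednesday and not a state holiday, so no extension applies.

May 6, 1992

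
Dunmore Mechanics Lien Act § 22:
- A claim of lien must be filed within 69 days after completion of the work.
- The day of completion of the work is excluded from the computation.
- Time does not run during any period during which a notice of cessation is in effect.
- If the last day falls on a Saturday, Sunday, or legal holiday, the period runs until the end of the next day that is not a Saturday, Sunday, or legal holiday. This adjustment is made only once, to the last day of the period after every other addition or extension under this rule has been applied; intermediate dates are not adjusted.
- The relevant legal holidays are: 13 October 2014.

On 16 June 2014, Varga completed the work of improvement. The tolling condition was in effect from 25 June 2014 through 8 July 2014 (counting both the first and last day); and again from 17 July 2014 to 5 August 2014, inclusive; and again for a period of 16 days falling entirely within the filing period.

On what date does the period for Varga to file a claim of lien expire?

69 days after 16 June 2014 is August 24, 2014.
From June 25, 2014 through July 8, 2014 inclusive is 14 days; tolling adds 14 days: August 24, 2014 + 14 days = September 7, 2014.
From July 17, 2014 through August 5, 2014 inclusive is 20 days; tolling adds 20 days: September 7, 2014 + 20 days = September 27, 2014.
Tolling adds 16 days: September 27, 2014 + 16 days = October 13, 2014.
October 13, 2014 is a listed holiday. The next qualifying day is October 14, 2014.

October 14, 2014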